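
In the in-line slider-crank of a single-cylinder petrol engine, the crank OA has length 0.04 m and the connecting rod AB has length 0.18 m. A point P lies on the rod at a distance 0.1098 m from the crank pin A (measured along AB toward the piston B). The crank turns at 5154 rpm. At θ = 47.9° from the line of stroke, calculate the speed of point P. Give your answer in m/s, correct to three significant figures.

18.4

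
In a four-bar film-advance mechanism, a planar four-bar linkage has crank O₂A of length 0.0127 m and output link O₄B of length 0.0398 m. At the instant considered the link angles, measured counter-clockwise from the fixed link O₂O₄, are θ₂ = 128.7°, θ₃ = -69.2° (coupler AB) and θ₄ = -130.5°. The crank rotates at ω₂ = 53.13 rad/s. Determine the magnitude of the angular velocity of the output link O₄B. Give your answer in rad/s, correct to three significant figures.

ω₂ = 53.13 rad/s
Differentiating the loop-closure r₂e^{iθ₂}+r₃e^{iθ₃}=r₁+r₄e^{iθ₄} gives r₂ω₂e^{iθ₂}+r₃ω₃e^{iθ₃}=r₄ω₄e^{iθ₄}.
Eliminating the other unknown: ω₄ = r₂ω₂ sin(θ₂−θ₃) / [r₄ sin(θ₄−θ₃)].
Numerator sine = -0.30736; denominator sine = -0.87715.
Result = 0.0127·53.13·(-0.30736) / (0.0398·(-0.87715)) = +5.9406 rad/s; magnitude 5.9406 rad/s.

5.94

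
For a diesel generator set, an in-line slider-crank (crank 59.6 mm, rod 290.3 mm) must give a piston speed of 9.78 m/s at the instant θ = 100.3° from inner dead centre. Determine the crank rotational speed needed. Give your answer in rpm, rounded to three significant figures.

1650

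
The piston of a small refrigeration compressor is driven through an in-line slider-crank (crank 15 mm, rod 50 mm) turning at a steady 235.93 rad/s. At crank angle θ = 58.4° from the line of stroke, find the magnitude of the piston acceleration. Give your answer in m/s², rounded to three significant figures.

326

ω = 235.9 rad/s
x(θ) = r cosθ + √(L² − r² sin²θ); with ω constant, a = ω²·d²x/dθ².
d²x/dθ² = −r cosθ − r²(cos2θ)/√u − r⁴ sin²2θ/(4u^{3/2}),  u = L² − r² sin²θ = 0.00233678 m².
Substituting r = 0.015 m, L = 0.05 m, θ = 58.4°: d²x/dθ² = -0.0058504 m.
a = ω²·d²x/dθ² = (235.9)²·(-0.0058504) = -325.65 m/s²;  |a| = 325.65 m/s².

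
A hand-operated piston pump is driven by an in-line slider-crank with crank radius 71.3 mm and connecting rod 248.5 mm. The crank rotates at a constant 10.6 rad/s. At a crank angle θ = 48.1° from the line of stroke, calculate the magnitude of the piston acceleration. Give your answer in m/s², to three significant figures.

5.15

ω = 10.6 rad/s
x(θ) = r cosθ + √(L² − r² sin²θ); with ω constant, a = ω²·d²x/dθ².
d²x/dθ² = −r cosθ − r²(cos2θ)/√u − r⁴ sin²2θ/(4u^{3/2}),  u = L² − r² sin²θ = 0.0589359 m².
Substituting r = 0.0713 m, L = 0.2485 m, θ = 48.1°: d²x/dθ² = -0.045801 m.
a = ω²·d²x/dθ² = (10.6)²·(-0.045801) = -5.1462 m/s²;  |a| = 5.1462 m/s².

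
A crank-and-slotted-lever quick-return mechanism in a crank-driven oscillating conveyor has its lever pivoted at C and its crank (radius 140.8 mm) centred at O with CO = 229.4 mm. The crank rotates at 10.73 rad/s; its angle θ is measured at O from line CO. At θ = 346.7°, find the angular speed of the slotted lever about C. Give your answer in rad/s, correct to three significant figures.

4.06

ω = 10.73 rad/s
Crank pin A relative to C: A = (d + r cosθ, r sinθ); lever angle φ = atan2(r sinθ, d + r cosθ).
Differentiating tanφ: φ̇ = rω(d cosθ + r)/(d² + r² + 2dr cosθ).
d² + r² + 2dr cosθ = |CA|² = 0.135315 m²;  d cosθ + r = +0.36405 m.
|ω_lever| = |0.1408·10.73·+0.36405| / 0.135315 = 4.0646 rad/s.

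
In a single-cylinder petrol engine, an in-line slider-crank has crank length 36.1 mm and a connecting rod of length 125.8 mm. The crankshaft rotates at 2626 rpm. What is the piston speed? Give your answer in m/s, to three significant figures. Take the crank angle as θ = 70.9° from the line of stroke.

10.3

ω = 2π·2626/60 = 275 rad/s
For an in-line slider-crank, x = r cosθ + √(L² − r² sin²θ), so v = −rω sinθ·[1 + r cosθ/√(L² − r² sin²θ)].
With r = 0.0361 m, L = 0.1258 m, θ = 70.9°: √(L² − r² sin²θ) = 0.12109 m.
v = −0.0361·275·0.94495·[1 + 0.0361·0.32722/0.12109] = -10.296 m/s.
|v| = 10.296 m/s.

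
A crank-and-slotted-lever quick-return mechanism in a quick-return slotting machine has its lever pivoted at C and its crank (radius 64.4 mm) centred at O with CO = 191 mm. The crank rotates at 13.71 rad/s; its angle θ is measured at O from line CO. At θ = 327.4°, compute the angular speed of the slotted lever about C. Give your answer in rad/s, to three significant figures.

3.24

ω = 13.71 rad/s
Crank pin A relative to C: A = (d + r cosθ, r sinθ); lever angle φ = atan2(r sinθ, d + r cosθ).
Differentiating tanφ: φ̇ = rω(d cosθ + r)/(d² + r² + 2dr cosθ).
d² + r² + 2dr cosθ = |CA|² = 0.0613534 m²;  d cosθ + r = +0.22531 m.
|ω_lever| = |0.0644·13.71·+0.22531| / 0.0613534 = 3.2424 rad/s.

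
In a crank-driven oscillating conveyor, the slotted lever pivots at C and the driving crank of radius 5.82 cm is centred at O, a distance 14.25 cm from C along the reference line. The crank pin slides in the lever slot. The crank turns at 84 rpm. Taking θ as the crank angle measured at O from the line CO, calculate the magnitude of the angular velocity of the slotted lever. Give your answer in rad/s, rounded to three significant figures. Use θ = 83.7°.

ω = 8.796 rad/s (from 84 rpm).
Crank pin A relative to C: A = (d + r cosθ, r sinθ); lever angle φ = atan2(r sinθ, d + r cosθ).
Differentiating tanφ: φ̇ = rω(d cosθ + r)/(d² + r² + 2dr cosθ).
d² + r² + 2dr cosθ = |CA|² = 0.0255137 m²;  d cosθ + r = +0.073837 m.
|ω_lever| = |0.0582·8.796·+0.073837| / 0.0255137 = 1.4816 rad/s.

1.48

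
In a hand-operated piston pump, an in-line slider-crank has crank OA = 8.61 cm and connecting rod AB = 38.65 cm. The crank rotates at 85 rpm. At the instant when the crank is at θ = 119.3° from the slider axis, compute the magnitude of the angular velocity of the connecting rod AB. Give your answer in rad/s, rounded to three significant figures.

ω = 8.901 rad/s (converted from 85 rpm).
The rod makes angle φ with the slider axis where L sinφ = r sinθ; differentiating, L cosφ·φ̇ = r ω cosθ.
L cosφ = √(L² − r² sin²θ) = 0.37914 m.
|ω_rod| = r ω |cosθ| / √(L² − r² sin²θ) = 0.0861·8.901·0.48938/0.37914 = 0.98924 rad/s.

0.989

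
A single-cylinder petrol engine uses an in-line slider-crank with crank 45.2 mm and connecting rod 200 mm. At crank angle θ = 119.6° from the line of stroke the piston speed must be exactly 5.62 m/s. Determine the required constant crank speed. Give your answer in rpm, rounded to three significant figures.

1540

For an in-line slider-crank, |v_piston| = rω|sinθ|·[1 + r cosθ/√(L² − r² sin²θ)].
With r = 0.0452 m, L = 0.2 m, θ = 119.6°: the bracketed kinematic factor |dx/dθ| = 0.034827 m.
ω = v/|dx/dθ| = 5.62/0.034827 = 161.37 rad/s.
N = 60ω/(2π) = 1541 rpm.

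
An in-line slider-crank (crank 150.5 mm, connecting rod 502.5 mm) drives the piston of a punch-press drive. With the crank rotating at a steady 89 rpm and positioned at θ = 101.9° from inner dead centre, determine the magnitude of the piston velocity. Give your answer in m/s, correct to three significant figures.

ω = 2π·89/60 = 9.32 rad/s
For an in-line slider-crank, x = r cosθ + √(L² − r² sin²θ), so v = −rω sinθ·[1 + r cosθ/√(L² − r² sin²θ)].
With r = 0.1505 m, L = 0.5025 m, θ = 101.9°: √(L² − r² sin²θ) = 0.48044 m.
v = −0.1505·9.32·0.97851·[1 + 0.1505·-0.20620/0.48044] = -1.2839 m/s.
|v| = 1.2839 m/s.

1.28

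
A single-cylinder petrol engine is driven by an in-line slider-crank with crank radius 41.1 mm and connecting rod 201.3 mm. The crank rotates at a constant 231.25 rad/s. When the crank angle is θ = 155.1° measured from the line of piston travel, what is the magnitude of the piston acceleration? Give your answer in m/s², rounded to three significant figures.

1700

ω = 231.2 rad/s
x(θ) = r cosθ + √(L² − r² sin²θ); with ω constant, a = ω²·d²x/dθ².
d²x/dθ² = −r cosθ − r²(cos2θ)/√u − r⁴ sin²2θ/(4u^{3/2}),  u = L² − r² sin²θ = 0.0402222 m².
Substituting r = 0.0411 m, L = 0.2013 m, θ = 155.1°: d²x/dθ² = +0.031791 m.
a = ω²·d²x/dθ² = (231.2)²·(+0.031791) = +1700.1 m/s²;  |a| = 1700.1 m/s².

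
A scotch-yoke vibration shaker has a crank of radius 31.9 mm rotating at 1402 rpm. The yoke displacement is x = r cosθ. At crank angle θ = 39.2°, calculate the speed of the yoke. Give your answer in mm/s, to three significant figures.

ω = 146.8 rad/s (from 1402 rpm).
x = r cosθ ⇒ ẋ = −rω sinθ.
|v| = rω|sinθ| = 0.0319·146.8·|sin 39.2°| = 2.9601 m/s = 2960.1 mm/s.

2960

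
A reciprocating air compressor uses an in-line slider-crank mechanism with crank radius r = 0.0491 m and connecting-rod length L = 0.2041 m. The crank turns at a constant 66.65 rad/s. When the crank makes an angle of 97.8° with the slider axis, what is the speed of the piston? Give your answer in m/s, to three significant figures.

3.13

ω = 66.65 rad/s
For an in-line slider-crank, x = r cosθ + √(L² − r² sin²θ), so v = −rω sinθ·[1 + r cosθ/√(L² − r² sin²θ)].
With r = 0.0491 m, L = 0.2041 m, θ = 97.8°: √(L² − r² sin²θ) = 0.19822 m.
v = −0.0491·66.65·0.99075·[1 + 0.0491·-0.13572/0.19822] = -3.1332 m/s.
|v| = 3.1332 m/s.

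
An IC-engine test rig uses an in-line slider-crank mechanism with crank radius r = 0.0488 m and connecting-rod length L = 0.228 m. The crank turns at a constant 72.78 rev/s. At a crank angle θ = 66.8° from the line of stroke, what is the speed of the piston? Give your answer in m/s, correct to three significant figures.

ω = 2π·72.8 = 457.3 rad/s
For an in-line slider-crank, x = r cosθ + √(L² − r² sin²θ), so v = −rω sinθ·[1 + r cosθ/√(L² − r² sin²θ)].
With r = 0.0488 m, L = 0.228 m, θ = 66.8°: √(L² − r² sin²θ) = 0.22354 m.
v = −0.0488·457.3·0.91914·[1 + 0.0488·0.39394/0.22354] = -22.275 m/s.
|v| = 22.275 m/s.

22.3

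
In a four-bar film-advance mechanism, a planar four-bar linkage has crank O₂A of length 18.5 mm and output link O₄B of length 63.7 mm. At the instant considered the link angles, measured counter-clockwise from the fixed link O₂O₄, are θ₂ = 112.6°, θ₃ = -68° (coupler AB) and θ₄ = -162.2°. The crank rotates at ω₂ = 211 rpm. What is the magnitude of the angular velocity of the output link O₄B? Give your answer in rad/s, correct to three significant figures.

0.0674

ω₂ = 22.1 rad/s (from 211 rpm).
Differentiating the loop-closure r₂e^{iθ₂}+r₃e^{iθ₃}=r₁+r₄e^{iθ₄} gives r₂ω₂e^{iθ₂}+r₃ω₃e^{iθ₃}=r₄ω₄e^{iθ₄}.
Eliminating the other unknown: ω₄ = r₂ω₂ sin(θ₂−θ₃) / [r₄ sin(θ₄−θ₃)].
Numerator sine = -0.01047; denominator sine = -0.99731.
Result = 0.0185·22.1·(-0.01047) / (0.0637·(-0.99731)) = +0.06738 rad/s; magnitude 0.06738 rad/s.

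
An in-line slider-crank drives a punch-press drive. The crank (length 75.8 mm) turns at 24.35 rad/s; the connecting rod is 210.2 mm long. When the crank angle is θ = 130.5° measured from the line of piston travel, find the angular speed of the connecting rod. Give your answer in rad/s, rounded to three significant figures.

ω = 24.35 rad/s
The rod makes angle φ with the slider axis where L sinφ = r sinθ; differentiating, L cosφ·φ̇ = r ω cosθ.
L cosφ = √(L² − r² sin²θ) = 0.20214 m.
|ω_rod| = r ω |cosθ| / √(L² − r² sin²θ) = 0.0758·24.35·0.64945/0.20214 = 5.93 rad/s.

5.93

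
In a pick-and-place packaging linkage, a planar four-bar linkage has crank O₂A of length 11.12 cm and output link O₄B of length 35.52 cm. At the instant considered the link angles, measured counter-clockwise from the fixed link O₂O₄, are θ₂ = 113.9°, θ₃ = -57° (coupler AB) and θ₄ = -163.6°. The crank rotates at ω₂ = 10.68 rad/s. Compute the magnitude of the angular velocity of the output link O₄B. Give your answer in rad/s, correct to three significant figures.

0.552

ω₂ = 10.68 rad/s
Differentiating the loop-closure r₂e^{iθ₂}+r₃e^{iθ₃}=r₁+r₄e^{iθ₄} gives r₂ω₂e^{iθ₂}+r₃ω₃e^{iθ₃}=r₄ω₄e^{iθ₄}.
Eliminating the other unknown: ω₄ = r₂ω₂ sin(θ₂−θ₃) / [r₄ sin(θ₄−θ₃)].
Numerator sine = +0.15816; denominator sine = -0.95832.
Result = 0.1112·10.68·(+0.15816) / (0.3552·(-0.95832)) = -0.5518 rad/s; magnitude 0.5518 rad/s.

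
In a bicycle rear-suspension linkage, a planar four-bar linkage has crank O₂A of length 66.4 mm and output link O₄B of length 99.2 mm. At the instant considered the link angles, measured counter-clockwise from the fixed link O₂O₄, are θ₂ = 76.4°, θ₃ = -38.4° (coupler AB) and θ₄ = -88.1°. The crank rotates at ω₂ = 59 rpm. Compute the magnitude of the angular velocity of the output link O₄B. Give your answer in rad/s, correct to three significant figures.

ω₂ = 6.178 rad/s (from 59 rpm).
Differentiating the loop-closure r₂e^{iθ₂}+r₃e^{iθ₃}=r₁+r₄e^{iθ₄} gives r₂ω₂e^{iθ₂}+r₃ω₃e^{iθ₃}=r₄ω₄e^{iθ₄}.
Eliminating the other unknown: ω₄ = r₂ω₂ sin(θ₂−θ₃) / [r₄ sin(θ₄−θ₃)].
Numerator sine = +0.90778; denominator sine = -0.76267.
Result = 0.0664·6.178·(+0.90778) / (0.0992·(-0.76267)) = -4.9224 rad/s; magnitude 4.9224 rad/s.

4.92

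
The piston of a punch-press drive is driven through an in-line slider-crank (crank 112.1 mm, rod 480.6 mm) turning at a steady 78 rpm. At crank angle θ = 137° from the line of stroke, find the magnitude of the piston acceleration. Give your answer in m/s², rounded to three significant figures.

5.32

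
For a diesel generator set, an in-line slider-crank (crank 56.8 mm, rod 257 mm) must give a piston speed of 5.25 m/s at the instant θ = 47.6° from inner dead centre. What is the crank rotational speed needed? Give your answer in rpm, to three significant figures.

1040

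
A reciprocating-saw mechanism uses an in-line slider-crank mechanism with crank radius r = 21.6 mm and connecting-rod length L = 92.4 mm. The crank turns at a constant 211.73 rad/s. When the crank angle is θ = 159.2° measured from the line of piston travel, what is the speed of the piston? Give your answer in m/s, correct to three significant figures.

1.27

ω = 211.7 rad/s
For an in-line slider-crank, x = r cosθ + √(L² − r² sin²θ), so v = −rω sinθ·[1 + r cosθ/√(L² − r² sin²θ)].
With r = 0.0216 m, L = 0.0924 m, θ = 159.2°: √(L² − r² sin²θ) = 0.092081 m.
v = −0.0216·211.7·0.35511·[1 + 0.0216·-0.93483/0.092081] = -1.2679 m/s.
|v| = 1.2679 m/s.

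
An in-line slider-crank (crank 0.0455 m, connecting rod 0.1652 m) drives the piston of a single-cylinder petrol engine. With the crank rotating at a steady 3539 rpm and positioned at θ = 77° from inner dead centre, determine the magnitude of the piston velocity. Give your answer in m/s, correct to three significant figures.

ω = 2π·3539/60 = 370.6 rad/s
For an in-line slider-crank, x = r cosθ + √(L² − r² sin²θ), so v = −rω sinθ·[1 + r cosθ/√(L² − r² sin²θ)].
With r = 0.0455 m, L = 0.1652 m, θ = 77°: √(L² − r² sin²θ) = 0.15914 m.
v = −0.0455·370.6·0.97437·[1 + 0.0455·0.22495/0.15914] = -17.487 m/s.
|v| = 17.487 m/s.

17.5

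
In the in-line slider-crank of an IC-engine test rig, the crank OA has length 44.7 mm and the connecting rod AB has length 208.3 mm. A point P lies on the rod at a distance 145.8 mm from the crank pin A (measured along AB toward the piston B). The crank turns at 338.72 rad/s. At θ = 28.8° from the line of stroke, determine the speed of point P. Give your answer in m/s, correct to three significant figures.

9.17

ω = 338.7 rad/s.  Crank-pin speed |V_A| = rω = 15.141 m/s, perpendicular to OA.
Rod angle: sinφ = −(r/L) sinθ ⇒ φ = -5.934°; ω_rod = −rω cosθ/√(L²−r²sin²θ) = -64.04 rad/s.
V_P = V_A + ω_rod × AP, with AP = 0.1458 m along the rod.
Components: V_Px = −rω sinθ − a·ω_rod·sinφ = -8.2594 m/s;  V_Py = rω cosθ + a·ω_rod·cosφ = +3.981 m/s.
|V_P| = √(V_Px² + V_Py²) = 9.1688 m/s.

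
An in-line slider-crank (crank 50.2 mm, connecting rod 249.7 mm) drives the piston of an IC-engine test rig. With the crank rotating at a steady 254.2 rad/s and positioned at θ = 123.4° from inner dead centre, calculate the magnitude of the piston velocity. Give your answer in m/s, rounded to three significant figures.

9.46

ω = 254.2 rad/s
For an in-line slider-crank, x = r cosθ + √(L² − r² sin²θ), so v = −rω sinθ·[1 + r cosθ/√(L² − r² sin²θ)].
With r = 0.0502 m, L = 0.2497 m, θ = 123.4°: √(L² − r² sin²θ) = 0.24616 m.
v = −0.0502·254.2·0.83485·[1 + 0.0502·-0.55048/0.24616] = -9.4574 m/s.
|v| = 9.4574 m/s.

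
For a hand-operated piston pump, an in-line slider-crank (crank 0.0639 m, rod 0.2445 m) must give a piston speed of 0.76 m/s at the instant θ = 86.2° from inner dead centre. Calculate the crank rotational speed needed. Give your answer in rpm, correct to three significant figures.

112

For an in-line slider-crank, |v_piston| = rω|sinθ|·[1 + r cosθ/√(L² − r² sin²θ)].
With r = 0.0639 m, L = 0.2445 m, θ = 86.2°: the bracketed kinematic factor |dx/dθ| = 0.064903 m.
ω = v/|dx/dθ| = 0.76/0.064903 = 11.71 rad/s.
N = 60ω/(2π) = 111.82 rpm.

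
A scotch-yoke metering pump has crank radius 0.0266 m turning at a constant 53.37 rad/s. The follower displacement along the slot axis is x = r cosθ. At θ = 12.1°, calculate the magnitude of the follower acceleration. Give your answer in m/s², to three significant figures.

74.1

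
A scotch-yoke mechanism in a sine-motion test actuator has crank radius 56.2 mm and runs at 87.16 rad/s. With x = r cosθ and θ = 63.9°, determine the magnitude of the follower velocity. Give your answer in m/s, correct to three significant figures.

ω = 87.16 rad/s
x = r cosθ ⇒ ẋ = −rω sinθ.
|v| = rω|sinθ| = 0.0562·87.16·|sin 63.9°| = 4.3989 m/s.

4.40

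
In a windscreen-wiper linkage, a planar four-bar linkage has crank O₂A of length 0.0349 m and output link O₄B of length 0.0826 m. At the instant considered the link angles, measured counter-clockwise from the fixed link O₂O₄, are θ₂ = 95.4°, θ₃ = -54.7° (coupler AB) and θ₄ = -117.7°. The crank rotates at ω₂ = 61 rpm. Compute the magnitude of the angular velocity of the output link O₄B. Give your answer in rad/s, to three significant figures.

1.51

ω₂ = 6.388 rad/s (from 61 rpm).
Differentiating the loop-closure r₂e^{iθ₂}+r₃e^{iθ₃}=r₁+r₄e^{iθ₄} gives r₂ω₂e^{iθ₂}+r₃ω₃e^{iθ₃}=r₄ω₄e^{iθ₄}.
Eliminating the other unknown: ω₄ = r₂ω₂ sin(θ₂−θ₃) / [r₄ sin(θ₄−θ₃)].
Numerator sine = +0.49849; denominator sine = -0.89101.
Result = 0.0349·6.388·(+0.49849) / (0.0826·(-0.89101)) = -1.51 rad/s; magnitude 1.51 rad/s.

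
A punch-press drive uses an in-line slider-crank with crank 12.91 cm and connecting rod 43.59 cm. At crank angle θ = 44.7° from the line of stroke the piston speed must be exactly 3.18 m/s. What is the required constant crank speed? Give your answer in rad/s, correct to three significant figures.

28.8

For an in-line slider-crank, |v_piston| = rω|sinθ|·[1 + r cosθ/√(L² − r² sin²θ)].
With r = 0.1291 m, L = 0.4359 m, θ = 44.7°: the bracketed kinematic factor |dx/dθ| = 0.11035 m.
ω = v/|dx/dθ| = 3.18/0.11035 = 28.816 rad/s.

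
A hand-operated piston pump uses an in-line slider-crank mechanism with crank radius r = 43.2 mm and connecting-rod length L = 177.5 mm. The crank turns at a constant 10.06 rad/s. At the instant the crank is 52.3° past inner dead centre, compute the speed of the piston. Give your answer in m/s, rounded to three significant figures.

0.396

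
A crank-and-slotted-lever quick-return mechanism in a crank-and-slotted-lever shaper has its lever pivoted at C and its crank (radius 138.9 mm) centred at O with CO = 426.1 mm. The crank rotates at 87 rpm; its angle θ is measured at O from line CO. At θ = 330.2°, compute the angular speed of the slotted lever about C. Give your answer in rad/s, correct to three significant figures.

2.12

ω = 9.111 rad/s (from 87 rpm).
Crank pin A relative to C: A = (d + r cosθ, r sinθ); lever angle φ = atan2(r sinθ, d + r cosθ).
Differentiating tanφ: φ̇ = rω(d cosθ + r)/(d² + r² + 2dr cosθ).
d² + r² + 2dr cosθ = |CA|² = 0.303572 m²;  d cosθ + r = +0.50865 m.
|ω_lever| = |0.1389·9.111·+0.50865| / 0.303572 = 2.1204 rad/s.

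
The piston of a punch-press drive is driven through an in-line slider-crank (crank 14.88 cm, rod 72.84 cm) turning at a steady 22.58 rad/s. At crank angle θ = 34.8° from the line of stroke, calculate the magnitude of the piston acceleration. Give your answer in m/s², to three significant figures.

ω = 22.58 rad/s
x(θ) = r cosθ + √(L² − r² sin²θ); with ω constant, a = ω²·d²x/dθ².
d²x/dθ² = −r cosθ − r²(cos2θ)/√u − r⁴ sin²2θ/(4u^{3/2}),  u = L² − r² sin²θ = 0.523355 m².
Substituting r = 0.1488 m, L = 0.7284 m, θ = 34.8°: d²x/dθ² = -0.13314 m.
a = ω²·d²x/dθ² = (22.58)²·(-0.13314) = -67.882 m/s²;  |a| = 67.882 m/s².

67.9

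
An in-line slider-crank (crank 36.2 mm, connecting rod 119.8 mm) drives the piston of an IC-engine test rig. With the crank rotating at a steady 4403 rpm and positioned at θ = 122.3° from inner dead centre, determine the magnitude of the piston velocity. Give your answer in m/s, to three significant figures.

ω = 2π·4403/60 = 461.1 rad/s
For an in-line slider-crank, x = r cosθ + √(L² − r² sin²θ), so v = −rω sinθ·[1 + r cosθ/√(L² − r² sin²θ)].
With r = 0.0362 m, L = 0.1198 m, θ = 122.3°: √(L² − r² sin²θ) = 0.11583 m.
v = −0.0362·461.1·0.84526·[1 + 0.0362·-0.53435/0.11583] = -11.752 m/s.
|v| = 11.752 m/s.

11.8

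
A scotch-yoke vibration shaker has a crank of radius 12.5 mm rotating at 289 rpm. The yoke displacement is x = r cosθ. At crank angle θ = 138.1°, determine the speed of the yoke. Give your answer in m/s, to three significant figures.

0.253

ω = 30.26 rad/s (from 289 rpm).
x = r cosθ ⇒ ẋ = −rω sinθ.
|v| = rω|sinθ| = 0.0125·30.26·|sin 138.1°| = 0.25264 m/s.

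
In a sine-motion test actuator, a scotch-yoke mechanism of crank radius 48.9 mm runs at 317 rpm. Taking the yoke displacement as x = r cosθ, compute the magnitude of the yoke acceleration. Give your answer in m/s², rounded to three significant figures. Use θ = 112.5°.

ω = 33.2 rad/s (from 317 rpm).
x = r cosθ ⇒ ẍ = −rω² cosθ (ω constant).
|a| = rω²|cosθ| = 0.0489·(33.2)²·|cos 112.5°| = 20.622 m/s².

20.6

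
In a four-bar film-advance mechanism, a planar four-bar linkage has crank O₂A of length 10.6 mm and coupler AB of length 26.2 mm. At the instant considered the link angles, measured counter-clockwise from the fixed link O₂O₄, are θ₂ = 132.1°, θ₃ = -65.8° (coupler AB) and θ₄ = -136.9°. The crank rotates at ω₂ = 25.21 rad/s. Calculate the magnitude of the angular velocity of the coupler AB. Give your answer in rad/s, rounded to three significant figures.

ω₂ = 25.21 rad/s
Differentiating the loop-closure r₂e^{iθ₂}+r₃e^{iθ₃}=r₁+r₄e^{iθ₄} gives r₂ω₂e^{iθ₂}+r₃ω₃e^{iθ₃}=r₄ω₄e^{iθ₄}.
Eliminating the other unknown: ω₃ = r₂ω₂ sin(θ₄−θ₂) / [r₃ sin(θ₃−θ₄)].
Numerator sine = +0.99985; denominator sine = +0.94609.
Result = 0.0106·25.21·(+0.99985) / (0.0262·(+0.94609)) = +10.779 rad/s; magnitude 10.779 rad/s.

10.8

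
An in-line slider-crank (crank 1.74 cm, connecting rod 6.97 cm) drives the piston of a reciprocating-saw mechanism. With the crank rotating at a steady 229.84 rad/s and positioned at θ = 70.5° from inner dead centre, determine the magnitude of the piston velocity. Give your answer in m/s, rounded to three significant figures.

4.09

ω = 229.8 rad/s
For an in-line slider-crank, x = r cosθ + √(L² − r² sin²θ), so v = −rω sinθ·[1 + r cosθ/√(L² − r² sin²θ)].
With r = 0.0174 m, L = 0.0697 m, θ = 70.5°: √(L² − r² sin²θ) = 0.067743 m.
v = −0.0174·229.8·0.94264·[1 + 0.0174·0.33381/0.067743] = -4.0931 m/s.
|v| = 4.0931 m/s.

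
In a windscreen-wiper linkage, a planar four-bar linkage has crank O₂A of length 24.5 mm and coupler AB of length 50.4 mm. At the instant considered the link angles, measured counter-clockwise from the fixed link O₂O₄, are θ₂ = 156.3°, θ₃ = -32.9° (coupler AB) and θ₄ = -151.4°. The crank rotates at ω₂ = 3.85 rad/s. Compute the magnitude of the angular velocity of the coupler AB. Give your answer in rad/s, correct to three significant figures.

1.68

ω₂ = 3.85 rad/s
Differentiating the loop-closure r₂e^{iθ₂}+r₃e^{iθ₃}=r₁+r₄e^{iθ₄} gives r₂ω₂e^{iθ₂}+r₃ω₃e^{iθ₃}=r₄ω₄e^{iθ₄}.
Eliminating the other unknown: ω₃ = r₂ω₂ sin(θ₄−θ₂) / [r₃ sin(θ₃−θ₄)].
Numerator sine = +0.79122; denominator sine = +0.87882.
Result = 0.0245·3.85·(+0.79122) / (0.0504·(+0.87882)) = +1.685 rad/s; magnitude 1.685 rad/s.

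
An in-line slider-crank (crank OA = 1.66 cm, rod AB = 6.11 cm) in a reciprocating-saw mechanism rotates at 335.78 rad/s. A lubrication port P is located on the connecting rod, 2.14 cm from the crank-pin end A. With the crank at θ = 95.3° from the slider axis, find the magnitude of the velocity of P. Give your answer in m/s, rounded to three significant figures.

ω = 335.8 rad/s.  Crank-pin speed |V_A| = rω = 5.5739 m/s, perpendicular to OA.
Rod angle: sinφ = −(r/L) sinθ ⇒ φ = -15.695°; ω_rod = −rω cosθ/√(L²−r²sin²θ) = +8.753 rad/s.
V_P = V_A + ω_rod × AP, with AP = 0.0214 m along the rod.
Components: V_Px = −rω sinθ − a·ω_rod·sinφ = -5.4994 m/s;  V_Py = rω cosθ + a·ω_rod·cosφ = -0.33454 m/s.
|V_P| = √(V_Px² + V_Py²) = 5.5096 m/s.

5.51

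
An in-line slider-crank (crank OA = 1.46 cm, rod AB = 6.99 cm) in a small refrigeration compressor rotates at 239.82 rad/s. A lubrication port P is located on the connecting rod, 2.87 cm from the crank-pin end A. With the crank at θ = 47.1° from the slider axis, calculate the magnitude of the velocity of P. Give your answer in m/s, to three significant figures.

ω = 239.8 rad/s.  Crank-pin speed |V_A| = rω = 3.5014 m/s, perpendicular to OA.
Rod angle: sinφ = −(r/L) sinθ ⇒ φ = -8.801°; ω_rod = −rω cosθ/√(L²−r²sin²θ) = -34.504 rad/s.
V_P = V_A + ω_rod × AP, with AP = 0.0287 m along the rod.
Components: V_Px = −rω sinθ − a·ω_rod·sinφ = -2.7164 m/s;  V_Py = rω cosθ + a·ω_rod·cosφ = +1.4048 m/s.
|V_P| = √(V_Px² + V_Py²) = 3.0582 m/s.

3.06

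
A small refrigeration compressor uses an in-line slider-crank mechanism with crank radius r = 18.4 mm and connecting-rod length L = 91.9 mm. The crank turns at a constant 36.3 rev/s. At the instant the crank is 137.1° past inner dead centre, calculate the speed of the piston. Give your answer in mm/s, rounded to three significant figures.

ω = 2π·36.3 = 228.1 rad/s
For an in-line slider-crank, x = r cosθ + √(L² − r² sin²θ), so v = −rω sinθ·[1 + r cosθ/√(L² − r² sin²θ)].
With r = 0.0184 m, L = 0.0919 m, θ = 137.1°: √(L² − r² sin²θ) = 0.091042 m.
v = −0.0184·228.1·0.68072·[1 + 0.0184·-0.73254/0.091042] = -2.4338 m/s.
|v| = 2.4338 m/s = 2433.8 mm/s.

2430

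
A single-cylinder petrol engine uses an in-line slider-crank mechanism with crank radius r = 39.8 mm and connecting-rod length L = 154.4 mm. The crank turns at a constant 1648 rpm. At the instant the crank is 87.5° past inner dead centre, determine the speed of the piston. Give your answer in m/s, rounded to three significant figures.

ω = 2π·1648/60 = 172.6 rad/s
For an in-line slider-crank, x = r cosθ + √(L² − r² sin²θ), so v = −rω sinθ·[1 + r cosθ/√(L² − r² sin²θ)].
With r = 0.0398 m, L = 0.1544 m, θ = 87.5°: √(L² − r² sin²θ) = 0.14919 m.
v = −0.0398·172.6·0.99905·[1 + 0.0398·0.04362/0.14919] = -6.9419 m/s.
|v| = 6.9419 m/s.

6.94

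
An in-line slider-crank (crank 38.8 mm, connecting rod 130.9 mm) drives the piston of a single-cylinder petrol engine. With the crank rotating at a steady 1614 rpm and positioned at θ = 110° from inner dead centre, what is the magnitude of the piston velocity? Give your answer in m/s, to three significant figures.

ω = 2π·1614/60 = 169 rad/s
For an in-line slider-crank, x = r cosθ + √(L² − r² sin²θ), so v = −rω sinθ·[1 + r cosθ/√(L² − r² sin²θ)].
With r = 0.0388 m, L = 0.1309 m, θ = 110°: √(L² − r² sin²θ) = 0.12572 m.
v = −0.0388·169·0.93969·[1 + 0.0388·-0.34202/0.12572] = -5.5119 m/s.
|v| = 5.5119 m/s.

5.51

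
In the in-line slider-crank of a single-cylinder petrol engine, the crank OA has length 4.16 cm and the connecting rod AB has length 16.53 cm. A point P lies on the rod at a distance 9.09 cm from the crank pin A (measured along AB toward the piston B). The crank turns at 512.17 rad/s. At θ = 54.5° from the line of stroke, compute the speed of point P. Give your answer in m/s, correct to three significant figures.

ω = 512.2 rad/s.  Crank-pin speed |V_A| = rω = 21.306 m/s, perpendicular to OA.
Rod angle: sinφ = −(r/L) sinθ ⇒ φ = -11.823°; ω_rod = −rω cosθ/√(L²−r²sin²θ) = -76.472 rad/s.
V_P = V_A + ω_rod × AP, with AP = 0.0909 m along the rod.
Components: V_Px = −rω sinθ − a·ω_rod·sinφ = -18.77 m/s;  V_Py = rω cosθ + a·ω_rod·cosφ = +5.5688 m/s.
|V_P| = √(V_Px² + V_Py²) = 19.579 m/s.

19.6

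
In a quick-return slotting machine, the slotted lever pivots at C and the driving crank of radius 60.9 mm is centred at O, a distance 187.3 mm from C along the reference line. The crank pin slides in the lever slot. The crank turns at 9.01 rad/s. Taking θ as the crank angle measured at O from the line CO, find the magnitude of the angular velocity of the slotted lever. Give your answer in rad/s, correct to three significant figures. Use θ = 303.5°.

1.75

ω = 9.01 rad/s
Crank pin A relative to C: A = (d + r cosθ, r sinθ); lever angle φ = atan2(r sinθ, d + r cosθ).
Differentiating tanφ: φ̇ = rω(d cosθ + r)/(d² + r² + 2dr cosθ).
d² + r² + 2dr cosθ = |CA|² = 0.0513815 m²;  d cosθ + r = +0.16428 m.
|ω_lever| = |0.0609·9.01·+0.16428| / 0.0513815 = 1.7543 rad/s.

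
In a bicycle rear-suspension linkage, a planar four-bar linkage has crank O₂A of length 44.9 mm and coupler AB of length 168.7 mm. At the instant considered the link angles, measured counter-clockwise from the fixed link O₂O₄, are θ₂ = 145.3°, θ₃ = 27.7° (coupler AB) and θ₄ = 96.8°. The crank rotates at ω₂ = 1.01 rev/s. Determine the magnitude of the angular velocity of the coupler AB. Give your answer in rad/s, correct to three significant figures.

1.35

ω₂ = 6.346 rad/s (from 1.01 rev/s).
Differentiating the loop-closure r₂e^{iθ₂}+r₃e^{iθ₃}=r₁+r₄e^{iθ₄} gives r₂ω₂e^{iθ₂}+r₃ω₃e^{iθ₃}=r₄ω₄e^{iθ₄}.
Eliminating the other unknown: ω₃ = r₂ω₂ sin(θ₄−θ₂) / [r₃ sin(θ₃−θ₄)].
Numerator sine = -0.74896; denominator sine = -0.93420.
Result = 0.0449·6.346·(-0.74896) / (0.1687·(-0.93420)) = +1.3541 rad/s; magnitude 1.3541 rad/s.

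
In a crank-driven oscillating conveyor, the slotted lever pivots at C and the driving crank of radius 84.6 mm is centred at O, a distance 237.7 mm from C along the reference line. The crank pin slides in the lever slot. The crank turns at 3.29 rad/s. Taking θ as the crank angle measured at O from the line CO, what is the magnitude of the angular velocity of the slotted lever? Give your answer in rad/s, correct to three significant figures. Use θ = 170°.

1.73

ω = 3.29 rad/s
Crank pin A relative to C: A = (d + r cosθ, r sinθ); lever angle φ = atan2(r sinθ, d + r cosθ).
Differentiating tanφ: φ̇ = rω(d cosθ + r)/(d² + r² + 2dr cosθ).
d² + r² + 2dr cosθ = |CA|² = 0.0240506 m²;  d cosθ + r = -0.14949 m.
|ω_lever| = |0.0846·3.29·-0.14949| / 0.0240506 = 1.73 rad/s.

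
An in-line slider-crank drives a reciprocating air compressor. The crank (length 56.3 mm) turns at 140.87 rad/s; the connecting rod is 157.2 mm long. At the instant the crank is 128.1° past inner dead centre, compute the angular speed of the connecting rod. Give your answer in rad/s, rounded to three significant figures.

ω = 140.9 rad/s
The rod makes angle φ with the slider axis where L sinφ = r sinθ; differentiating, L cosφ·φ̇ = r ω cosθ.
L cosφ = √(L² − r² sin²θ) = 0.15083 m.
|ω_rod| = r ω |cosθ| / √(L² − r² sin²θ) = 0.0563·140.9·0.61704/0.15083 = 32.446 rad/s.

32.4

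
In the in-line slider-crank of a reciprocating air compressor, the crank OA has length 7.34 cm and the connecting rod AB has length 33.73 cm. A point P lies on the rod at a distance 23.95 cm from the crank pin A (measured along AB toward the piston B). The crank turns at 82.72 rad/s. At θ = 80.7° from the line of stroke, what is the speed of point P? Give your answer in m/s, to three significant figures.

6.15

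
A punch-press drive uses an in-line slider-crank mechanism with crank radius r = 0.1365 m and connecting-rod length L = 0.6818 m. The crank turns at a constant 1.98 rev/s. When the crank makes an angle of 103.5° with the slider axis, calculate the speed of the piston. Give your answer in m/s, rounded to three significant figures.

ω = 2π·1.98 = 12.44 rad/s
For an in-line slider-crank, x = r cosθ + √(L² − r² sin²θ), so v = −rω sinθ·[1 + r cosθ/√(L² − r² sin²θ)].
With r = 0.1365 m, L = 0.6818 m, θ = 103.5°: √(L² − r² sin²θ) = 0.66876 m.
v = −0.1365·12.44·0.97237·[1 + 0.1365·-0.23345/0.66876] = -1.5726 m/s.
|v| = 1.5726 m/s.

1.57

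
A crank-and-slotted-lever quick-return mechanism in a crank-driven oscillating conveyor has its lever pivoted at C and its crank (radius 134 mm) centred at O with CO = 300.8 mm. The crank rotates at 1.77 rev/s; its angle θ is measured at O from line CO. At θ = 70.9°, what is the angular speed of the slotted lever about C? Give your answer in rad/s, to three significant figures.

2.57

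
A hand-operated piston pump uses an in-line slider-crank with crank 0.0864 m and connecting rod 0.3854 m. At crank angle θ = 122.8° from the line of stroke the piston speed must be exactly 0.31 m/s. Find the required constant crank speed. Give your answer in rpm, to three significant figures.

46.5

For an in-line slider-crank, |v_piston| = rω|sinθ|·[1 + r cosθ/√(L² − r² sin²θ)].
With r = 0.0864 m, L = 0.3854 m, θ = 122.8°: the bracketed kinematic factor |dx/dθ| = 0.063644 m.
ω = v/|dx/dθ| = 0.31/0.063644 = 4.8708 rad/s.
N = 60ω/(2π) = 46.513 rpm.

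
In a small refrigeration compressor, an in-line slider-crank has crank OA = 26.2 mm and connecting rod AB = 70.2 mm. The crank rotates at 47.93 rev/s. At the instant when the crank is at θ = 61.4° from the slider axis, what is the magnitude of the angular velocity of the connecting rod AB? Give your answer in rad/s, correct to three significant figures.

56.9

ω = 301.2 rad/s (converted from 47.93 rev/s).
The rod makes angle φ with the slider axis where L sinφ = r sinθ; differentiating, L cosφ·φ̇ = r ω cosθ.
L cosφ = √(L² − r² sin²θ) = 0.066324 m.
|ω_rod| = r ω |cosθ| / √(L² − r² sin²θ) = 0.0262·301.2·0.47869/0.066324 = 56.947 rad/s.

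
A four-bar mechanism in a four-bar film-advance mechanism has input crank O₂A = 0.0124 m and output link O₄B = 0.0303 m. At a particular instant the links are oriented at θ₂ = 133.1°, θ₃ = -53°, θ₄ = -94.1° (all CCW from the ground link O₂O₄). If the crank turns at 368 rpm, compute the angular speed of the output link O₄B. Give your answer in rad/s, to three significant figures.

2.55

ω₂ = 38.54 rad/s (from 368 rpm).
Differentiating the loop-closure r₂e^{iθ₂}+r₃e^{iθ₃}=r₁+r₄e^{iθ₄} gives r₂ω₂e^{iθ₂}+r₃ω₃e^{iθ₃}=r₄ω₄e^{iθ₄}.
Eliminating the other unknown: ω₄ = r₂ω₂ sin(θ₂−θ₃) / [r₄ sin(θ₄−θ₃)].
Numerator sine = -0.10626; denominator sine = -0.65738.
Result = 0.0124·38.54·(-0.10626) / (0.0303·(-0.65738)) = +2.5493 rad/s; magnitude 2.5493 rad/s.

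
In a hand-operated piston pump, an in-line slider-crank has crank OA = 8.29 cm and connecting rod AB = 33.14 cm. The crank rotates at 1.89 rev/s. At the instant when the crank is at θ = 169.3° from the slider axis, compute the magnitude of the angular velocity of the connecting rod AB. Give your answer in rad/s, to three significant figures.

ω = 11.88 rad/s (converted from 1.89 rev/s).
The rod makes angle φ with the slider axis where L sinφ = r sinθ; differentiating, L cosφ·φ̇ = r ω cosθ.
L cosφ = √(L² − r² sin²θ) = 0.33104 m.
|ω_rod| = r ω |cosθ| / √(L² − r² sin²θ) = 0.0829·11.88·0.98261/0.33104 = 2.9221 rad/s.

2.92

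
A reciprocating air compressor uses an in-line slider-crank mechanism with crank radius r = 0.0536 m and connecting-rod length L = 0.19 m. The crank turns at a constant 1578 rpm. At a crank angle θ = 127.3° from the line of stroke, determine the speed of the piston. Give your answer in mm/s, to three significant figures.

5810

ω = 2π·1578/60 = 165.2 rad/s
For an in-line slider-crank, x = r cosθ + √(L² − r² sin²θ), so v = −rω sinθ·[1 + r cosθ/√(L² − r² sin²θ)].
With r = 0.0536 m, L = 0.19 m, θ = 127.3°: √(L² − r² sin²θ) = 0.18515 m.
v = −0.0536·165.2·0.79547·[1 + 0.0536·-0.60599/0.18515] = -5.8097 m/s.
|v| = 5.8097 m/s = 5809.7 mm/s.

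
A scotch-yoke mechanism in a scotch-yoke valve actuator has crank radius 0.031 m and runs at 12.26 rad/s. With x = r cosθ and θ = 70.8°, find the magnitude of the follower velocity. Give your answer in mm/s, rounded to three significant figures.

ω = 12.26 rad/s
x = r cosθ ⇒ ẋ = −rω sinθ.
|v| = rω|sinθ| = 0.031·12.26·|sin 70.8°| = 0.35892 m/s = 358.92 mm/s.

359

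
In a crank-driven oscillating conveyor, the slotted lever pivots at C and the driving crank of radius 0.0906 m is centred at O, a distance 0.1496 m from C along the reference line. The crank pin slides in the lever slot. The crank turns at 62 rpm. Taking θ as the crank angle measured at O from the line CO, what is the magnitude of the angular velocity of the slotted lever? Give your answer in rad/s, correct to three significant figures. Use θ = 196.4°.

6.79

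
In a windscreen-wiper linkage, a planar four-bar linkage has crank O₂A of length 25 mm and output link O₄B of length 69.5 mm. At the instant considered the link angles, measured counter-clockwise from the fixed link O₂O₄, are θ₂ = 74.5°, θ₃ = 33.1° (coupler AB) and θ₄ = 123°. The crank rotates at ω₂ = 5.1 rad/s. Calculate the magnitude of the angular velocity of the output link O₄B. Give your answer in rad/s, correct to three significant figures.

1.21

ω₂ = 5.1 rad/s
Differentiating the loop-closure r₂e^{iθ₂}+r₃e^{iθ₃}=r₁+r₄e^{iθ₄} gives r₂ω₂e^{iθ₂}+r₃ω₃e^{iθ₃}=r₄ω₄e^{iθ₄}.
Eliminating the other unknown: ω₄ = r₂ω₂ sin(θ₂−θ₃) / [r₄ sin(θ₄−θ₃)].
Numerator sine = +0.66131; denominator sine = +1.00000.
Result = 0.025·5.1·(+0.66131) / (0.0695·(+1.00000)) = +1.2132 rad/s; magnitude 1.2132 rad/s.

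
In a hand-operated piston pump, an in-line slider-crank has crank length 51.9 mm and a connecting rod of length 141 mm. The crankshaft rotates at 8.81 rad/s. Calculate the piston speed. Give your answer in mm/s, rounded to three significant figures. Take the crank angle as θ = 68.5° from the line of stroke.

487

ω = 8.81 rad/s
For an in-line slider-crank, x = r cosθ + √(L² − r² sin²θ), so v = −rω sinθ·[1 + r cosθ/√(L² − r² sin²θ)].
With r = 0.0519 m, L = 0.141 m, θ = 68.5°: √(L² − r² sin²θ) = 0.13247 m.
v = −0.0519·8.81·0.93042·[1 + 0.0519·0.36650/0.13247] = -0.48651 m/s.
|v| = 0.48651 m/s = 486.51 mm/s.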